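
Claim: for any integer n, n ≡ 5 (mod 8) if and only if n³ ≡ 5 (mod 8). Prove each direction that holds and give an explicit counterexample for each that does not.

Forward direction. Suppose n ≡ 5 (mod 8). Write n = 8j + 5. Then (8j + 5)³ = 512j³ + 960j² + 600j + 125 = 8(64j³ + 120j² + 75j + 15) + 5, so n³ ≡ 5 (mod 8).

Converse. Suppose n³ ≡ 5 (mod 8). The only residue r in {0, …, 7} with r³ ≡ 5 (mod 8) is r = 5, so n ≡ 5 (mod 8).

The biconditional holds.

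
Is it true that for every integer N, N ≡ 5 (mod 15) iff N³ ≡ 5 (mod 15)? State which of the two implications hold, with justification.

[⇒] Suppose N ≡ 5 (mod 15). Write N = 15j + 5. Then (15j + 5)³ = 3375j³ + 3375j² + 1125j + 125 = 15(225j³ + 225j² + 75j + 8) + 5, so N³ ≡ 5 (mod 15).

[⇐] Conversely, suppose N³ ≡ 5 (mod 15). The only residue r in {0, …, 14} with r³ ≡ 5 (mod 15) is r = 5, so N ≡ 5 (mod 15).

Equivalent; both directions hold.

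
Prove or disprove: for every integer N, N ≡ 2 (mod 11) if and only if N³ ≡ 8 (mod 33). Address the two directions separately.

(⟹) This fails: take N = 13. Then 13 ≡ 2 (mod 11), but 13³ = 2197 ≡ 19 (mod 33), not 8.

(⟸) Conversely, the residues r modulo 33 with r³ ≡ 8 (mod 33) are exactly {2}, and each is ≡ 2 (mod 11).

(⇒) fails; (⇐) holds.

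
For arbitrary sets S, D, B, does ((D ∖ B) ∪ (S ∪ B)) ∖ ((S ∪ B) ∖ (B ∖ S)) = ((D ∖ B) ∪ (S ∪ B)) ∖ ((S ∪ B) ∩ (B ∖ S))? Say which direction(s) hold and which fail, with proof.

Neither inclusion holds.

Forward inclusion. This inclusion fails. Take S = ∅, D = ∅, B = {1}; then 1 ∈ ((D ∖ B) ∪ (S ∪ B)) ∖ ((S ∪ B) ∖ (B ∖ S)) but 1 ∉ ((D ∖ B) ∪ (S ∪ B)) ∖ ((S ∪ B) ∩ (B ∖ S)).

Reverse inclusion. This inclusion fails. Take S = {1}, D = ∅, B = ∅; then 1 ∈ ((D ∖ B) ∪ (S ∪ B)) ∖ ((S ∪ B) ∩ (B ∖ S)) but 1 ∉ ((D ∖ B) ∪ (S ∪ B)) ∖ ((S ∪ B) ∖ (B ∖ S)).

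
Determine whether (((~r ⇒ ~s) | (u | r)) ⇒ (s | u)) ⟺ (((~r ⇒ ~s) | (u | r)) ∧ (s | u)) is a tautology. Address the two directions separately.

(→) This fails. Under r = F, s = T, u = F, the left side is true but the right side is false.

(←) Assume the antecedent. If s is true, the consequent reduces to true regardless of the other variables. If s is false, the antecedent forces (r = F, s = F, u = T) or (r = T, s = F, u = T), and the consequent holds there. Either way the consequent holds.

(⇒) fails; (⇐) holds.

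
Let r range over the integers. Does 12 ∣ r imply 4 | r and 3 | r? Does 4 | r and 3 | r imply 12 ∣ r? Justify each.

Equivalent; both directions hold.

(←) Suppose 4 ∣ r and 3 ∣ r. Any common multiple of 4 and 3 is a multiple of their lcm; here gcd(4, 3) = 1, so lcm(4, 3) = 4·3 = 12, so 12 ∣ r.

(→) If 12 ∣ r, write r = 12q. Since 12 = 3·4, r = 4·(3q), so 4 ∣ r; and since 12 = 4·3, r = 3·(4q), so 3 ∣ r.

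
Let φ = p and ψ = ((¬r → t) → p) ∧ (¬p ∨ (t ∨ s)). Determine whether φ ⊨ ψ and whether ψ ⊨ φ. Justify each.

Both directions fail.

(⇒) This fails. Under p = T, s = F, r = F, t = F, the left side is true but the right side is false.

(⇐) This fails. Under p = F, s = F, r = F, t = F, the left side is false but the right side is true.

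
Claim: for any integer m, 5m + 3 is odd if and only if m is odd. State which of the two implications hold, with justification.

Both directions fail.

[⇒] This fails: m = 2 gives 5m + 3 = 13, which is odd, but 2 is even, not odd.

[⇐] This also fails: m = 5 is odd, but 5m + 3 = 28 is even, not odd.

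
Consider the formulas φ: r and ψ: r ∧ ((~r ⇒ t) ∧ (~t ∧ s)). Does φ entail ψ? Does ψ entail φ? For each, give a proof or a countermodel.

Not equivalent: only (⇐) holds.

(⇒) This fails. Under t = F, r = T, s = F, the left side is true but the right side is false.

(⇐) Assume the antecedent. If t is true, the antecedent cannot hold. If t is false, the antecedent forces (t = F, r = T, s = T), and r holds there. Either way r holds.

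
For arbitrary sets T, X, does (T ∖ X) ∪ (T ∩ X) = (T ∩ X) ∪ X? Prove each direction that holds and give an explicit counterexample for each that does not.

(⊆) This inclusion fails. Take T = {1}, X = ∅; then 1 ∈ (T ∖ X) ∪ (T ∩ X) but 1 ∉ (T ∩ X) ∪ X.

(⊇) This inclusion fails. Take T = ∅, X = {1}; then 1 ∈ (T ∩ X) ∪ X but 1 ∉ (T ∖ X) ∪ (T ∩ X).

(⊆) fails and (⊇) fails.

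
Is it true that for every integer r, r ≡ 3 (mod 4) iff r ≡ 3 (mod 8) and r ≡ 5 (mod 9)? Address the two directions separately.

Forward direction. This fails: r = 3 gives 3 ≡ 3 (mod 4) but 3 ≡ 3 (mod 9), so the conjunction on the right does not hold.

Converse. If r ≡ 3 (mod 8) and r ≡ 5 (mod 9), then by the Chinese remainder theorem r ≡ 59 (mod 72). Since 59 ≡ 3 (mod 4) and 4 ∣ 72, we get r ≡ 3 (mod 4).

The forward direction fails; the converse holds.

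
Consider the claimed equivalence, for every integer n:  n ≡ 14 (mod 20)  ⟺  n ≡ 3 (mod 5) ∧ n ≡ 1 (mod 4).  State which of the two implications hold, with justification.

(⇒) This fails: n = 14 gives 14 ≡ 14 (mod 20) but 14 ≡ 4 (mod 5), so the conjunction on the right does not hold.

(⇐) This fails: n = 13 satisfies both congruences on the right (13 ≡ 3 mod 5 and 13 ≡ 1 mod 4) yet 13 ≡ 13 (mod 20), not 14.

(⇒) fails and (⇐) fails.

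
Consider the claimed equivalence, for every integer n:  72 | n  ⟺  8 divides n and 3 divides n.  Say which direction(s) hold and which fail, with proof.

(⇒) holds; (⇐) fails.

Forward direction. If 72 ∣ n, write n = 72q. Since 72 = 9·8, n = 8·(9q), so 8 ∣ n; and since 72 = 24·3, n = 3·(24q), so 3 ∣ n.

Converse. This fails: take n = 24. Both 8 ∣ 24 and 3 ∣ 24, yet 24 is not a multiple of 72 (since 24 = 0·72 + 24), so 72 ∤ 24.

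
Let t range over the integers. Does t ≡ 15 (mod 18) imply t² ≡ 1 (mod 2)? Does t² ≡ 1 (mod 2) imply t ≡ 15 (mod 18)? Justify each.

(←) This fails: take t = 1. Then 1² = 1 ≡ 1 (mod 2), yet 1 ≡ 1 (mod 18), not 15.

(→) Suppose t ≡ 15 (mod 18). Then t² ≡ 15² = 225 (mod 18), and since 2 ∣ 18, also t² ≡ 1 (mod 2).

Not equivalent: only (⇒) holds.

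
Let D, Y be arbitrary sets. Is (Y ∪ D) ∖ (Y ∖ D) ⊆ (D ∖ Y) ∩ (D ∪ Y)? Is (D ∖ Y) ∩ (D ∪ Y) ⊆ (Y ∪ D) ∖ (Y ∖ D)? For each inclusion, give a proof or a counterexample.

Only the reverse inclusion holds.

(⟹) This inclusion fails. Take D = {1}, Y = {1}; then 1 ∈ (Y ∪ D) ∖ (Y ∖ D) but 1 ∉ (D ∖ Y) ∩ (D ∪ Y).

(⟸) Let x ∈ (D ∖ Y) ∩ (D ∪ Y). Then x ∈ D and x ∉ Y, from which x ∈ (Y ∪ D) ∖ (Y ∖ D).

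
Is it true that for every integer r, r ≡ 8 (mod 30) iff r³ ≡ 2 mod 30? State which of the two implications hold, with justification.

(⇒) Suppose r ≡ 8 (mod 30). Write r = 30j + 8. Then (30j + 8)³ = 27000j³ + 21600j² + 5760j + 512 = 30(900j³ + 720j² + 192j + 17) + 2, so r³ ≡ 2 (mod 30).

(⇐) Conversely, suppose r³ ≡ 2 (mod 30). The only residue r in {0, …, 29} with r³ ≡ 2 (mod 30) is r = 8, so r ≡ 8 (mod 30).

The biconditional holds.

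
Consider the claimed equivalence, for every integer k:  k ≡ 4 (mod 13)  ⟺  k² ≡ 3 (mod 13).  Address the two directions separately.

(⇒) Suppose k ≡ 4 (mod 13). Write k = 13j + 4. Then (13j + 4)² = 169j² + 104j + 16 = 13(13j² + 8j + 1) + 3, so k² ≡ 3 (mod 13).

(⇐) This fails: take k = 9. Then 9² = 81 ≡ 3 (mod 13), yet 9 ≡ 9 (mod 13), not 4.

The forward direction holds; the converse fails.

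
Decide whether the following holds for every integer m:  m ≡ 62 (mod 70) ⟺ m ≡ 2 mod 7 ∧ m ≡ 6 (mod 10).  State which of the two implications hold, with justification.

Forward direction. This fails: m = 62 gives 62 ≡ 62 (mod 70) but 62 ≡ 6 (mod 7), so the conjunction on the right does not hold.

Converse. This fails: m = 16 satisfies both congruences on the right (16 ≡ 2 mod 7 and 16 ≡ 6 mod 10) yet 16 ≡ 16 (mod 70), not 62.

Both directions fail.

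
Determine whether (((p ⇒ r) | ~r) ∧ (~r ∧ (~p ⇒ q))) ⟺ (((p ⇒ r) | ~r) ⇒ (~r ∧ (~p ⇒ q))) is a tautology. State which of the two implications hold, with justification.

(→) Assume the antecedent. If p is true, the antecedent forces (p = T, q = F, r = F) or (p = T, q = T, r = F), and the consequent holds there. If p is false, the antecedent forces (p = F, q = T, r = F), and the consequent holds there. Either way the consequent holds.

(←) Assume the antecedent. If p is true, the antecedent forces (p = T, q = F, r = F) or (p = T, q = T, r = F), and the consequent holds there. If p is false, the antecedent forces (p = F, q = T, r = F), and the consequent holds there. Either way the consequent holds.

Equivalent; both directions hold.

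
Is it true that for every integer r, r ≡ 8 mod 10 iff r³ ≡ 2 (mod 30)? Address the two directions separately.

Only the converse holds.

(⇒) This fails: take r = 18. Then 18 ≡ 8 (mod 10), but 18³ = 5832 ≡ 12 (mod 30), not 2.

(⇐) Conversely, the residues r modulo 30 with r³ ≡ 2 (mod 30) are exactly {8}, and each is ≡ 8 (mod 10).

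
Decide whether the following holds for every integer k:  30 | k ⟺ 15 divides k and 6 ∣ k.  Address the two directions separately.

Both directions hold.

(→) If 30 ∣ k, write k = 30q. Since 30 = 2·15, k = 15·(2q), so 15 ∣ k; and since 30 = 5·6, k = 6·(5q), so 6 ∣ k.

(←) Suppose 15 ∣ k and 6 ∣ k. Any common multiple of 15 and 6 is a multiple of their lcm; here lcm(15, 6) = 15·6/gcd(15, 6) = 90/3 = 30, so 30 ∣ k.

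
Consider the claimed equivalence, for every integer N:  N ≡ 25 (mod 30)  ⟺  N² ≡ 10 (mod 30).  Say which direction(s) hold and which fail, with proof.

[⇒] This fails: take N = 25. Then 25 ≡ 25 (mod 30), but 25² = 625 ≡ 25 (mod 30), not 10.

[⇐] This fails: take N = 10. Then 10² = 100 ≡ 10 (mod 30), yet 10 ≡ 10 (mod 30), not 25.

Both directions fail.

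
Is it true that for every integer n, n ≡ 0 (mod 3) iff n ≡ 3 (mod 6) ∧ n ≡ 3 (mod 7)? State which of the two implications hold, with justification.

(⇒) This fails: n = 0 gives 0 ≡ 0 (mod 3) but 0 ≡ 0 (mod 6), so the conjunction on the right does not hold.

(⇐) Conversely, if n ≡ 3 (mod 6) and n ≡ 3 (mod 7), then by the Chinese remainder theorem n ≡ 3 (mod 42). Since 3 ≡ 0 (mod 3) and 3 ∣ 42, we get n ≡ 0 (mod 3).

The forward direction fails; the converse holds.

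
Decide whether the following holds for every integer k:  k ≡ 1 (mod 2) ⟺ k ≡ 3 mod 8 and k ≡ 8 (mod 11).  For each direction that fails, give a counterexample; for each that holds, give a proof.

The forward direction fails; the converse holds.

[⇐] If k ≡ 3 (mod 8) and k ≡ 8 (mod 11), then by the Chinese remainder theorem k ≡ 19 (mod 88). Since 19 ≡ 1 (mod 2) and 2 ∣ 88, we get k ≡ 1 (mod 2).

[⇒] This fails: k = 1 gives 1 ≡ 1 (mod 2) but 1 ≡ 1 (mod 8), so the conjunction on the right does not hold.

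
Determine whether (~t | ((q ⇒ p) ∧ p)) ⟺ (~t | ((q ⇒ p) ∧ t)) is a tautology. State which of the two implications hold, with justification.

(→) Assume the antecedent. If p is true, ~t | ((q ⇒ p) ∧ t) reduces to true regardless of the other variables. If p is false, the antecedent forces (p = F, t = F, q = F) or (p = F, t = F, q = T), and ~t | ((q ⇒ p) ∧ t) holds there. Either way ~t | ((q ⇒ p) ∧ t) holds.

(←) This fails. Under p = F, t = T, q = F, the left side is false but the right side is true.

The forward direction holds; the converse fails.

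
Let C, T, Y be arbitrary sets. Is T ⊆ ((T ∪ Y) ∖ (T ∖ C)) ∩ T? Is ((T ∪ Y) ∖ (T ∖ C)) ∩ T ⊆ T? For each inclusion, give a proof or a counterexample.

(⊆) This inclusion fails. Take C = ∅, T = {1}, Y = ∅; then 1 ∈ T but 1 ∉ ((T ∪ Y) ∖ (T ∖ C)) ∩ T.

(⊇) Let x ∈ ((T ∪ Y) ∖ (T ∖ C)) ∩ T. Then either x ∈ C ∩ T and x ∉ Y; or x ∈ C ∩ T ∩ Y. In each case x ∈ T, so ((T ∪ Y) ∖ (T ∖ C)) ∩ T ⊆ T.

The sets are not equal: only the reverse inclusion holds.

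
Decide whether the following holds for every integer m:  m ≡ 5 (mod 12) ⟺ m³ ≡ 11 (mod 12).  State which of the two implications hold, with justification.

(→) This fails: take m = 5. Then 5 ≡ 5 (mod 12), but 5³ = 125 ≡ 5 (mod 12), not 11.

(←) This fails: take m = 11. Then 11³ = 1331 ≡ 11 (mod 12), yet 11 ≡ 11 (mod 12), not 5.

Both directions fail.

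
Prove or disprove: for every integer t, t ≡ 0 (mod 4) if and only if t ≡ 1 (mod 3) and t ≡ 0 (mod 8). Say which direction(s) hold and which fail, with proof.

Forward direction. This fails: t = 0 gives 0 ≡ 0 (mod 4) but 0 ≡ 0 (mod 3), so the conjunction on the right does not hold.

Converse. If t ≡ 1 (mod 3) and t ≡ 0 (mod 8), then by the Chinese remainder theorem t ≡ 16 (mod 24). Since 16 ≡ 0 (mod 4) and 4 ∣ 24, we get t ≡ 0 (mod 4).

Only the reverse direction holds.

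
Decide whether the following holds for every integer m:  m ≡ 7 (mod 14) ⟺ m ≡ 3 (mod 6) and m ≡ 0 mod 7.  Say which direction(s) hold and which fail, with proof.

The forward direction fails; the converse holds.

[⇒] This fails: m = 35 gives 35 ≡ 7 (mod 14) but 35 ≡ 5 (mod 6), so the conjunction on the right does not hold.

[⇐] Conversely, if m ≡ 3 (mod 6) and m ≡ 0 (mod 7), then by the Chinese remainder theorem m ≡ 21 (mod 42). Since 21 ≡ 7 (mod 14) and 14 ∣ 42, we get m ≡ 7 (mod 14).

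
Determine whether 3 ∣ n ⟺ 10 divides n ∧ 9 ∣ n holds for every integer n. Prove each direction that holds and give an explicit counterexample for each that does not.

The forward direction fails; the converse holds.

(⟹) This fails: take n = 3. Certainly 3 ∣ 3, but 10 ∤ 3.

(⟸) Suppose 10 ∣ n and 9 ∣ n. Any common multiple of 10 and 9 is a multiple of their lcm; here gcd(10, 9) = 1, so lcm(10, 9) = 10·9 = 90, so 90 ∣ n. Since 3 ∣ 90, it follows that 3 ∣ n.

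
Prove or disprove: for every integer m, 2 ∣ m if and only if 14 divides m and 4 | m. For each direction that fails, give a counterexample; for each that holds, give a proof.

[⇒] This fails: take m = 2. Certainly 2 ∣ 2, but 14 ∤ 2.

[⇐] Suppose 14 ∣ m and 4 ∣ m. Any common multiple of 14 and 4 is a multiple of their lcm; here lcm(14, 4) = 14·4/gcd(14, 4) = 56/2 = 28, so 28 ∣ m. Since 2 ∣ 28, it follows that 2 ∣ m.

(⇒) fails; (⇐) holds.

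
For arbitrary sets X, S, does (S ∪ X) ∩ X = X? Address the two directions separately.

Both inclusions hold.

(⟹) Let x ∈ (S ∪ X) ∩ X. Then either x ∈ X and x ∉ S; or x ∈ X ∩ S. In each case x ∈ X, so (S ∪ X) ∩ X ⊆ X.

(⟸) Let x ∈ X. Then either x ∈ X and x ∉ S; or x ∈ X ∩ S. In each case x ∈ (S ∪ X) ∩ X, so X ⊆ (S ∪ X) ∩ X.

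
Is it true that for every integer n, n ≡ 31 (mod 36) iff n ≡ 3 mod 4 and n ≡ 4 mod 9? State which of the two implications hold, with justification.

Converse. If n ≡ 3 (mod 4) and n ≡ 4 (mod 9), then by the Chinese remainder theorem n ≡ 31 (mod 36). This is exactly n ≡ 31 (mod 36).

Forward direction. Suppose n ≡ 31 (mod 36); write n = 36j + 31. Since 4 ∣ 36, reducing mod 4 gives n ≡ 31 ≡ 3 (mod 4); since 9 ∣ 36, reducing mod 9 gives n ≡ 31 ≡ 4 (mod 9).

Equivalent; both directions hold.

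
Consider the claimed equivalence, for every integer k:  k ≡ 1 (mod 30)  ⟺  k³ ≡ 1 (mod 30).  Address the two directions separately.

The biconditional holds.

(→) Suppose k ≡ 1 (mod 30). Write k = 30j + 1. Then (30j + 1)³ = 27000j³ + 2700j² + 90j + 1 = 30(900j³ + 90j² + 3j) + 1, so k³ ≡ 1 (mod 30).

(←) Conversely, suppose k³ ≡ 1 (mod 30). The only residue r in {0, …, 29} with r³ ≡ 1 (mod 30) is r = 1, so k ≡ 1 (mod 30).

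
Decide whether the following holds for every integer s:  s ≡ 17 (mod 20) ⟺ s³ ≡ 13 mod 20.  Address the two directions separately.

(⇒) Suppose s ≡ 17 (mod 20). Write s = 20j + 17. Then (20j + 17)³ = 8000j³ + 20400j² + 17340j + 4913 = 20(400j³ + 1020j² + 867j + 245) + 13, so s³ ≡ 13 (mod 20).

(⇐) Conversely, suppose s³ ≡ 13 (mod 20). The only residue r in {0, …, 19} with r³ ≡ 13 (mod 20) is r = 17, so s ≡ 17 (mod 20).

Equivalent; both directions hold.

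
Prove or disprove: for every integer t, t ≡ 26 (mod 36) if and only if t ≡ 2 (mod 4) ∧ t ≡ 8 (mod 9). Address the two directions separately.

(⇒) Suppose t ≡ 26 (mod 36); write t = 36j + 26. Since 4 ∣ 36, reducing mod 4 gives t ≡ 26 ≡ 2 (mod 4); since 9 ∣ 36, reducing mod 9 gives t ≡ 26 ≡ 8 (mod 9).

(⇐) Conversely, if t ≡ 2 (mod 4) and t ≡ 8 (mod 9), then by the Chinese remainder theorem t ≡ 26 (mod 36). This is exactly t ≡ 26 (mod 36).

Both implications hold.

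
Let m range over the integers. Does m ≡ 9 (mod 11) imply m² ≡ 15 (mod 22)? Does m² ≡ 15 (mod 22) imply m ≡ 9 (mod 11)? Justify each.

(⟹) This fails: take m = 20. Then 20 ≡ 9 (mod 11), but 20² = 400 ≡ 4 (mod 22), not 15.

(⟸) This fails: take m = 13. Then 13² = 169 ≡ 15 (mod 22), yet 13 ≡ 2 (mod 11), not 9.

Both directions fail.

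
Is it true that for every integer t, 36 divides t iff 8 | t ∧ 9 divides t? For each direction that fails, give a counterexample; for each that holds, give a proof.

Forward direction. This fails: take t = 36. Certainly 36 ∣ 36, but 8 ∤ 36.

Converse. Suppose 8 ∣ t and 9 ∣ t. Any common multiple of 8 and 9 is a multiple of their lcm; here gcd(8, 9) = 1, so lcm(8, 9) = 8·9 = 72, so 72 ∣ t. Since 36 ∣ 72, it follows that 36 ∣ t.

The forward direction fails; the converse holds.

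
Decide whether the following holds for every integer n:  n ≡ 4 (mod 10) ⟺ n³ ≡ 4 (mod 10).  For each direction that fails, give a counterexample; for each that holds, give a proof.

(⟹) Suppose n ≡ 4 (mod 10). Write n = 10j + 4. Then (10j + 4)³ = 1000j³ + 1200j² + 480j + 64 = 10(100j³ + 120j² + 48j + 6) + 4, so n³ ≡ 4 (mod 10).

(⟸) Conversely, suppose n³ ≡ 4 (mod 10). The only residue r in {0, …, 9} with r³ ≡ 4 (mod 10) is r = 4, so n ≡ 4 (mod 10).

Equivalent; both directions hold.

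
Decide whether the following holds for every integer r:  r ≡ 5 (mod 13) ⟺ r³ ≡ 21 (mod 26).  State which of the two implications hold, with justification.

(⇒) This fails: take r = 18. Then 18 ≡ 5 (mod 13), but 18³ = 5832 ≡ 8 (mod 26), not 21.

(⇐) This fails: take r = 15. Then 15³ = 3375 ≡ 21 (mod 26), yet 15 ≡ 2 (mod 13), not 5.

(⇒) fails and (⇐) fails.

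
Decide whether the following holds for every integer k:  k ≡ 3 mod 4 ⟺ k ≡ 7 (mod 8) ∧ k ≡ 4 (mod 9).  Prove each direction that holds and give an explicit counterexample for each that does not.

(⟹) This fails: k = 3 gives 3 ≡ 3 (mod 4) but 3 ≡ 3 (mod 8), so the conjunction on the right does not hold.

(⟸) Conversely, if k ≡ 7 (mod 8) and k ≡ 4 (mod 9), then by the Chinese remainder theorem k ≡ 31 (mod 72). Since 31 ≡ 3 (mod 4) and 4 ∣ 72, we get k ≡ 3 (mod 4).

Not equivalent: only (⇐) holds.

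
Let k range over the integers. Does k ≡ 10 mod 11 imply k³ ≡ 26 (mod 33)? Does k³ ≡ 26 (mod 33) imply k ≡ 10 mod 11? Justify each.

(⇒) fails and (⇐) fails.

(→) This fails: take k = 10. Then 10 ≡ 10 (mod 11), but 10³ = 1000 ≡ 10 (mod 33), not 26.

(←) This fails: take k = 5. Then 5³ = 125 ≡ 26 (mod 33), yet 5 ≡ 5 (mod 11), not 10.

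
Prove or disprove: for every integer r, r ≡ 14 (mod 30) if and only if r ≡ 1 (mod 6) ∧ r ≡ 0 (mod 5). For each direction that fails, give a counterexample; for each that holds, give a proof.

Neither implication holds.

[⇒] This fails: r = 14 gives 14 ≡ 14 (mod 30) but 14 ≡ 2 (mod 6), so the conjunction on the right does not hold.

[⇐] This fails: r = 25 satisfies both congruences on the right (25 ≡ 1 mod 6 and 25 ≡ 0 mod 5) yet 25 ≡ 25 (mod 30), not 14.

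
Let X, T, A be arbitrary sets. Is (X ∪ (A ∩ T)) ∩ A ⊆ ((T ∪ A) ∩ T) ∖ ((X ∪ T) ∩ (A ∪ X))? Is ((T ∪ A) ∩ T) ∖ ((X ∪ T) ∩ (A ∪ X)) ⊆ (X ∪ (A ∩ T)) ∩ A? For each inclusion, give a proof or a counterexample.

Both inclusions fail.

(⊆) This inclusion fails. Take X = {1}, T = ∅, A = {1}; then 1 ∈ (X ∪ (A ∩ T)) ∩ A but 1 ∉ ((T ∪ A) ∩ T) ∖ ((X ∪ T) ∩ (A ∪ X)).

(⊇) This inclusion fails. Take X = ∅, T = {1}, A = ∅; then 1 ∈ ((T ∪ A) ∩ T) ∖ ((X ∪ T) ∩ (A ∪ X)) but 1 ∉ (X ∪ (A ∩ T)) ∩ A.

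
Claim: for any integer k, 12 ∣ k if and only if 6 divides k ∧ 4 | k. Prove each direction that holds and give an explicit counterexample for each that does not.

[⇒] If 12 ∣ k, write k = 12q. Since 12 = 2·6, k = 6·(2q), so 6 ∣ k; and since 12 = 3·4, k = 4·(3q), so 4 ∣ k.

[⇐] Suppose 6 ∣ k and 4 ∣ k. Any common multiple of 6 and 4 is a multiple of their lcm; here lcm(6, 4) = 6·4/gcd(6, 4) = 24/2 = 12, so 12 ∣ k.

Both directions hold; the statement is true.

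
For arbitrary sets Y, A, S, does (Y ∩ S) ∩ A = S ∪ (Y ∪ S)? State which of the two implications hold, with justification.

(⊆) Let x ∈ (Y ∩ S) ∩ A. Then x ∈ Y ∩ A ∩ S, from which x ∈ S ∪ (Y ∪ S).

(⊇) This inclusion fails. Take Y = {1}, A = ∅, S = ∅; then 1 ∈ S ∪ (Y ∪ S) but 1 ∉ (Y ∩ S) ∩ A.

(⊆) holds; (⊇) fails.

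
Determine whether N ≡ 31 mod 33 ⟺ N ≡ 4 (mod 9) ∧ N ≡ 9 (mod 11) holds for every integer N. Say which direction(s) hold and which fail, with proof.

[⇒] This fails: N = 64 gives 64 ≡ 31 (mod 33) but 64 ≡ 1 (mod 9), so the conjunction on the right does not hold.

[⇐] Conversely, if N ≡ 4 (mod 9) and N ≡ 9 (mod 11), then by the Chinese remainder theorem N ≡ 31 (mod 99). Since 31 ≡ 31 (mod 33) and 33 ∣ 99, we get N ≡ 31 (mod 33).

(⇒) fails; (⇐) holds.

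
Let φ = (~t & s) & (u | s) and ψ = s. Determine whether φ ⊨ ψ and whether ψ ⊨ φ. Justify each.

The forward direction holds; the converse fails.

Forward direction. Assume the antecedent. If s is true, s reduces to true regardless of the other variables. If s is false, the antecedent cannot hold. Either way s holds.

Converse. This fails. Under s = T, t = T, u = F, the left side is false but the right side is true.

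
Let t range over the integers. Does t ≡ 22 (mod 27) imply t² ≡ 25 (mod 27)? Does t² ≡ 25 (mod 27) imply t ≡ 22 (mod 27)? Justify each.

The forward direction holds; the converse fails.

[⇐] This fails: take t = 5. Then 5² = 25 ≡ 25 (mod 27), yet 5 ≡ 5 (mod 27), not 22.

[⇒] Suppose t ≡ 22 (mod 27). Write t = 27j + 22. Then (27j + 22)² = 729j² + 1188j + 484 = 27(27j² + 44j + 17) + 25, so t² ≡ 25 (mod 27).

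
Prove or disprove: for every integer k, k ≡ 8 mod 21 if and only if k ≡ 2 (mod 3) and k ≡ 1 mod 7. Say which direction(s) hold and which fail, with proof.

Both implications hold.

Forward direction. Suppose k ≡ 8 (mod 21); write k = 21j + 8. Since 3 ∣ 21, reducing mod 3 gives k ≡ 8 ≡ 2 (mod 3); since 7 ∣ 21, reducing mod 7 gives k ≡ 8 ≡ 1 (mod 7).

Converse. If k ≡ 2 (mod 3) and k ≡ 1 (mod 7), then by the Chinese remainder theorem k ≡ 8 (mod 21). This is exactly k ≡ 8 (mod 21).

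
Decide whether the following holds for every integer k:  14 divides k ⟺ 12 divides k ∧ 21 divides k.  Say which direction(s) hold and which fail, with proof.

Not equivalent: only (⇐) holds.

(→) This fails: take k = 14. Certainly 14 ∣ 14, but 12 ∤ 14.

(←) Suppose 12 ∣ k and 21 ∣ k. Any common multiple of 12 and 21 is a multiple of their lcm; here lcm(12, 21) = 12·21/gcd(12, 21) = 252/3 = 84, so 84 ∣ k. Since 14 ∣ 84, it follows that 14 ∣ k.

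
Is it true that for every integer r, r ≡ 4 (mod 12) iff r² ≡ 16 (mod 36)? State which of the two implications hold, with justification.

(→) This fails: take r = 16. Then 16 ≡ 4 (mod 12), but 16² = 256 ≡ 4 (mod 36), not 16.

(←) This fails: take r = 14. Then 14² = 196 ≡ 16 (mod 36), yet 14 ≡ 2 (mod 12), not 4.

(⇒) fails and (⇐) fails.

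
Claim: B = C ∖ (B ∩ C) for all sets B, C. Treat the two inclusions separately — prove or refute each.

(⊆) fails and (⊇) fails.

Forward inclusion. This inclusion fails. Take B = {1}, C = ∅; then 1 ∈ B but 1 ∉ C ∖ (B ∩ C).

Reverse inclusion. This inclusion fails. Take B = ∅, C = {1}; then 1 ∈ C ∖ (B ∩ C) but 1 ∉ B.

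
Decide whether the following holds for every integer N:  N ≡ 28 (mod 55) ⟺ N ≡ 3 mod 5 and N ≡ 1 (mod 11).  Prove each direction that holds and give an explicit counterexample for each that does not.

Neither implication holds.

(⟹) This fails: N = 28 gives 28 ≡ 28 (mod 55) but 28 ≡ 6 (mod 11), so the conjunction on the right does not hold.

(⟸) This fails: N = 23 satisfies both congruences on the right (23 ≡ 3 mod 5 and 23 ≡ 1 mod 11) yet 23 ≡ 23 (mod 55), not 28.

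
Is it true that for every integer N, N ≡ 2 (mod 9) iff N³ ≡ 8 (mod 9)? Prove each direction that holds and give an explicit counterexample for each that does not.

(⟸) This fails: take N = 5. Then 5³ = 125 ≡ 8 (mod 9), yet 5 ≡ 5 (mod 9), not 2.

(⟹) Suppose N ≡ 2 (mod 9). Write N = 9j + 2. Then (9j + 2)³ = 729j³ + 486j² + 108j + 8 = 9(81j³ + 54j² + 12j) + 8, so N³ ≡ 8 (mod 9).

(⇒) holds; (⇐) fails.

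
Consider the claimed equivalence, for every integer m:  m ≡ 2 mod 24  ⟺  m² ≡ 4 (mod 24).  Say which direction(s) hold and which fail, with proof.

(⇒) holds; (⇐) fails.

(⟹) Suppose m ≡ 2 mod 24. Write m = 24j + 2. Then (24j + 2)² = 576j² + 96j + 4 = 24(24j² + 4j) + 4, so m² ≡ 4 (mod 24).

(⟸) This fails: take m = 10. Then 10² = 100 ≡ 4 (mod 24), yet 10 ≡ 10 (mod 24), not 2.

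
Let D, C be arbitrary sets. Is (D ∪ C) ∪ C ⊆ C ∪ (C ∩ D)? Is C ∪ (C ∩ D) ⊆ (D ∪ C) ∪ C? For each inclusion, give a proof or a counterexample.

Only the reverse inclusion holds.

(⊆) This inclusion fails. Take D = {1}, C = ∅; then 1 ∈ (D ∪ C) ∪ C but 1 ∉ C ∪ (C ∩ D).

(⊇) Let x ∈ C ∪ (C ∩ D). Then either x ∈ C and x ∉ D; or x ∈ D ∩ C. In each case x ∈ (D ∪ C) ∪ C, so C ∪ (C ∩ D) ⊆ (D ∪ C) ∪ C.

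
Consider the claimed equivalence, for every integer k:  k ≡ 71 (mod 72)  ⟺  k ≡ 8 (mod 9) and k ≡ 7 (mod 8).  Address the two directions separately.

Both directions hold.

(→) Suppose k ≡ 71 (mod 72); write k = 72j + 71. Since 9 ∣ 72, reducing mod 9 gives k ≡ 71 ≡ 8 (mod 9); since 8 ∣ 72, reducing mod 8 gives k ≡ 71 ≡ 7 (mod 8).

(←) Conversely, if k ≡ 8 (mod 9) and k ≡ 7 (mod 8), then by the Chinese remainder theorem k ≡ 71 (mod 72). This is exactly k ≡ 71 (mod 72).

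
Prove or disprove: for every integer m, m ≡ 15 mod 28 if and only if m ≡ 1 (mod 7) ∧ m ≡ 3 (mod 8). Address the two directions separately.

[⇐] If m ≡ 1 (mod 7) and m ≡ 3 (mod 8), then by the Chinese remainder theorem m ≡ 43 (mod 56). Since 43 ≡ 15 (mod 28) and 28 ∣ 56, we get m ≡ 15 (mod 28).

[⇒] This fails: m = 15 gives 15 ≡ 15 (mod 28) but 15 ≡ 7 (mod 8), so the conjunction on the right does not hold.

(⇒) fails; (⇐) holds.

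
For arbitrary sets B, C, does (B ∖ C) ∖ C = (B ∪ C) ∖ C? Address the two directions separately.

Both inclusions hold.

Forward inclusion. Let x ∈ (B ∖ C) ∖ C. Then x ∈ B and x ∉ C, from which x ∈ (B ∪ C) ∖ C.

Reverse inclusion. Let x ∈ (B ∪ C) ∖ C. Then x ∈ B and x ∉ C, from which x ∈ (B ∖ C) ∖ C.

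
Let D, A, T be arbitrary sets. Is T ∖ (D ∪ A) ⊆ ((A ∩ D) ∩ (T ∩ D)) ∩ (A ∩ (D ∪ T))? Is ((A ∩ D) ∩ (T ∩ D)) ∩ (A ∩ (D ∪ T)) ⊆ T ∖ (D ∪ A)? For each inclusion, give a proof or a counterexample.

(⟹) This inclusion fails. Take D = ∅, A = ∅, T = {1}; then 1 ∈ T ∖ (D ∪ A) but 1 ∉ ((A ∩ D) ∩ (T ∩ D)) ∩ (A ∩ (D ∪ T)).

(⟸) This inclusion fails. Take D = {1}, A = {1}, T = {1}; then 1 ∈ ((A ∩ D) ∩ (T ∩ D)) ∩ (A ∩ (D ∪ T)) but 1 ∉ T ∖ (D ∪ A).

(⊆) fails and (⊇) fails.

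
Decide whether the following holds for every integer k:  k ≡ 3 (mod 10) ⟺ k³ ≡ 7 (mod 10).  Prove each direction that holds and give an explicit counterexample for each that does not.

(⇒) Suppose k ≡ 3 (mod 10). Write k = 10j + 3. Then (10j + 3)³ = 1000j³ + 900j² + 270j + 27 = 10(100j³ + 90j² + 27j + 2) + 7, so k³ ≡ 7 (mod 10).

(⇐) For the converse, argue contrapositively. If k ≢ 3 (mod 10), then k is congruent to one of 0, 1, 2, 4, 5, 6, 7, 8, 9 modulo 10, and these give k³ ≡ 0, 1, 8, 4, 5, 6, 3, 2, 9 respectively — never 7.

The biconditional holds.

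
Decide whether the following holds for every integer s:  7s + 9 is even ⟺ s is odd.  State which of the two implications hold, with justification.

(⟹) Suppose 7s + 9 is even. Since 7 is odd, 7s and s have the same parity, so 7s + 9 ≡ s + 9 (mod 2). As 9 is odd, 7s + 9 is even exactly when s is odd. Thus s is odd.

(⟸) Conversely, suppose s is odd; write s = 2j + 1. Then 7s + 9 = 7·(2j + 1) + 9 = 2·7j + 16, which is even.

Both implications hold.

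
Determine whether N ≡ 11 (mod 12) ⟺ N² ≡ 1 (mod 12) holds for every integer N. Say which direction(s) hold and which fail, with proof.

[⇒] Suppose N ≡ 11 (mod 12). Write N = 12j + 11. Then (12j + 11)² = 144j² + 264j + 121 = 12(12j² + 22j + 10) + 1, so N² ≡ 1 (mod 12).

[⇐] This fails: take N = 1. Then 1² = 1 ≡ 1 (mod 12), yet 1 ≡ 1 (mod 12), not 11.

The forward direction holds; the converse fails.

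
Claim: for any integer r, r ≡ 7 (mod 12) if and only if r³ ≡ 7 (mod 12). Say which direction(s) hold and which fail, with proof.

Both directions hold.

(→) Suppose r ≡ 7 (mod 12). Write r = 12j + 7. Then (12j + 7)³ = 1728j³ + 3024j² + 1764j + 343 = 12(144j³ + 252j² + 147j + 28) + 7, so r³ ≡ 7 (mod 12).

(←) Conversely, suppose r³ ≡ 7 (mod 12). The only residue r in {0, …, 11} with r³ ≡ 7 (mod 12) is r = 7, so r ≡ 7 (mod 12).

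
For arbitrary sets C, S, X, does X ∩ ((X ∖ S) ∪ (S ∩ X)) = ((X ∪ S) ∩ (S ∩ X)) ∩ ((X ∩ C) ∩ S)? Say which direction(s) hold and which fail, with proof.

(⟸) Let x ∈ ((X ∪ S) ∩ (S ∩ X)) ∩ ((X ∩ C) ∩ S). Then x ∈ C ∩ S ∩ X, from which x ∈ X ∩ ((X ∖ S) ∪ (S ∩ X)).

(⟹) This inclusion fails. Take C = ∅, S = ∅, X = {1}; then 1 ∈ X ∩ ((X ∖ S) ∪ (S ∩ X)) but 1 ∉ ((X ∪ S) ∩ (S ∩ X)) ∩ ((X ∩ C) ∩ S).

(⊆) fails; (⊇) holds.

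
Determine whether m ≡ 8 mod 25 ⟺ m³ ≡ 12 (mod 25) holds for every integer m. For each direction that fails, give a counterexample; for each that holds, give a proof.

The biconditional holds.

(⟸) Suppose m³ ≡ 12 (mod 25). The only residue r in {0, …, 24} with r³ ≡ 12 (mod 25) is r = 8, so m ≡ 8 (mod 25).

(⟹) Suppose m ≡ 8 mod 25. Write m = 25j + 8. Then (25j + 8)³ = 15625j³ + 15000j² + 4800j + 512 = 25(625j³ + 600j² + 192j + 20) + 12, so m³ ≡ 12 (mod 25).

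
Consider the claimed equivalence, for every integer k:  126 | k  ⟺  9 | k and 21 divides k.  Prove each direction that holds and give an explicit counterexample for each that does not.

Only the forward implication holds.

[⇒] If 126 ∣ k, write k = 126q. Since 126 = 14·9, k = 9·(14q), so 9 ∣ k; and since 126 = 6·21, k = 21·(6q), so 21 ∣ k.

[⇐] This fails: take k = 63. Both 9 ∣ 63 and 21 ∣ 63, yet 63 is not a multiple of 126 (since 63 = 0·126 + 63), so 126 ∤ 63.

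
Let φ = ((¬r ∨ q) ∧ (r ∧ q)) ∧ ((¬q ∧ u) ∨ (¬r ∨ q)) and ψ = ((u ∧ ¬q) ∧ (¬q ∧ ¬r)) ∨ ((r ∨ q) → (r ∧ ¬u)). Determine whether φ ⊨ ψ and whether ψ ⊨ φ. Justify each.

Forward direction. This fails. Under q = T, r = T, u = T, the left side is true but the right side is false.

Converse. This fails. Under q = F, r = F, u = F, the left side is false but the right side is true.

Neither direction holds.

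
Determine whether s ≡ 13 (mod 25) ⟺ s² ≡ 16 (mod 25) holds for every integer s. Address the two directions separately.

Neither direction holds.

[⇒] This fails: take s = 13. Then 13 ≡ 13 (mod 25), but 13² = 169 ≡ 19 (mod 25), not 16.

[⇐] This fails: take s = 4. Then 4² = 16 ≡ 16 (mod 25), yet 4 ≡ 4 (mod 25), not 13.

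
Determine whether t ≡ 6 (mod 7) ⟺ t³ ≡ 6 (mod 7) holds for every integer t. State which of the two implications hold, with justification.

Only the forward implication holds.

(→) Suppose t ≡ 6 (mod 7). Write t = 7j + 6. Then (7j + 6)³ = 343j³ + 882j² + 756j + 216 = 7(49j³ + 126j² + 108j + 30) + 6, so t³ ≡ 6 (mod 7).

(←) This fails: take t = 3. Then 3³ = 27 ≡ 6 (mod 7), yet 3 ≡ 3 (mod 7), not 6.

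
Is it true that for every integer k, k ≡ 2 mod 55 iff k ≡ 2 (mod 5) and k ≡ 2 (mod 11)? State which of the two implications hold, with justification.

(→) Suppose k ≡ 2 (mod 55); write k = 55j + 2. Since 5 ∣ 55, reducing mod 5 gives k ≡ 2 (mod 5); since 11 ∣ 55, reducing mod 11 gives k ≡ 2 (mod 11).

(←) Conversely, if k ≡ 2 (mod 5) and k ≡ 2 (mod 11), then by the Chinese remainder theorem k ≡ 2 (mod 55). This is exactly k ≡ 2 (mod 55).

Equivalent; both directions hold.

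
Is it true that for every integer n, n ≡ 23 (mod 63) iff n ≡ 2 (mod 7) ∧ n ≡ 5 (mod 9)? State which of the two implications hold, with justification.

The biconditional holds.

(⟸) If n ≡ 2 (mod 7) and n ≡ 5 (mod 9), then by the Chinese remainder theorem n ≡ 23 (mod 63). This is exactly n ≡ 23 (mod 63).

(⟹) Suppose n ≡ 23 (mod 63); write n = 63j + 23. Since 7 ∣ 63, reducing mod 7 gives n ≡ 23 ≡ 2 (mod 7); since 9 ∣ 63, reducing mod 9 gives n ≡ 23 ≡ 5 (mod 9).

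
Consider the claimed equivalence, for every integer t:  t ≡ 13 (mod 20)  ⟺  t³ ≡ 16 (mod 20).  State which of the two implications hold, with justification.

(⟹) This fails: take t = 13. Then 13 ≡ 13 (mod 20), but 13³ = 2197 ≡ 17 (mod 20), not 16.

(⟸) This fails: take t = 6. Then 6³ = 216 ≡ 16 (mod 20), yet 6 ≡ 6 (mod 20), not 13.

Neither direction holds.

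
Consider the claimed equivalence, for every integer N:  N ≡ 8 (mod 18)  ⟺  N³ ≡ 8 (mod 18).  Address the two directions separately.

(←) This fails: take N = 2. Then 2³ = 8 ≡ 8 (mod 18), yet 2 ≡ 2 (mod 18), not 8.

(→) Suppose N ≡ 8 (mod 18). Write N = 18j + 8. Then (18j + 8)³ = 5832j³ + 7776j² + 3456j + 512 = 18(324j³ + 432j² + 192j + 28) + 8, so N³ ≡ 8 (mod 18).

Only the forward implication holds.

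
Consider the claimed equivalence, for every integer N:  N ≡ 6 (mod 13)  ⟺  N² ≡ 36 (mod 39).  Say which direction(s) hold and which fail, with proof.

Both directions fail.

[⇒] This fails: take N = 19. Then 19 ≡ 6 (mod 13), but 19² = 361 ≡ 10 (mod 39), not 36.

[⇐] This fails: take N = 33. Then 33² = 1089 ≡ 36 (mod 39), yet 33 ≡ 7 (mod 13), not 6.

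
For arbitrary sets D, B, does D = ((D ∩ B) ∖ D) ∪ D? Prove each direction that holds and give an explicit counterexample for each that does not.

Both inclusions hold.

Reverse inclusion. Let x ∈ ((D ∩ B) ∖ D) ∪ D. Then either x ∈ D and x ∉ B; or x ∈ D ∩ B. In each case x ∈ D, so ((D ∩ B) ∖ D) ∪ D ⊆ D.

Forward inclusion. Let x ∈ D. Then either x ∈ D and x ∉ B; or x ∈ D ∩ B. In each case x ∈ ((D ∩ B) ∖ D) ∪ D, so D ⊆ ((D ∩ B) ∖ D) ∪ D.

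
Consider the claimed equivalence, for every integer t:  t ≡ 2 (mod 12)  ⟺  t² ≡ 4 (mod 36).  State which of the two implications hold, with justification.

[⇒] This fails: take t = 14. Then 14 ≡ 2 (mod 12), but 14² = 196 ≡ 16 (mod 36), not 4.

[⇐] This fails: take t = 16. Then 16² = 256 ≡ 4 (mod 36), yet 16 ≡ 4 (mod 12), not 2.

Neither implication holds.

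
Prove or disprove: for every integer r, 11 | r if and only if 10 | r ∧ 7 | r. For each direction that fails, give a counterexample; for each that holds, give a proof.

(→) This fails: take r = 11. Certainly 11 ∣ 11, but 10 ∤ 11.

(←) This fails: take r = 70. Both 10 ∣ 70 and 7 ∣ 70, yet 70 is not a multiple of 11 (since 70 = 6·11 + 4), so 11 ∤ 70.

Both directions fail.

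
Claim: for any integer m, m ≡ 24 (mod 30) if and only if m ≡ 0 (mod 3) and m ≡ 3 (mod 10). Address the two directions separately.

(⇒) This fails: m = 24 gives 24 ≡ 24 (mod 30) but 24 ≡ 4 (mod 10), so the conjunction on the right does not hold.

(⇐) This fails: m = 3 satisfies both congruences on the right (3 ≡ 0 mod 3 and 3 ≡ 3 mod 10) yet 3 ≡ 3 (mod 30), not 24.

Both directions fail.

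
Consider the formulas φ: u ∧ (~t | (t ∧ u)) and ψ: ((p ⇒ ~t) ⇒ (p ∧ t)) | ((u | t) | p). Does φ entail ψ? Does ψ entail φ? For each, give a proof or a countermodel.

Only the forward direction holds.

(⇒) Assume the antecedent. If t is true, the consequent reduces to true regardless of the other variables. If t is false, the antecedent forces (t = F, u = T, p = F) or (t = F, u = T, p = T), and the consequent holds there. Either way the consequent holds.

(⇐) This fails. Under t = T, u = F, p = F, the left side is false but the right side is true.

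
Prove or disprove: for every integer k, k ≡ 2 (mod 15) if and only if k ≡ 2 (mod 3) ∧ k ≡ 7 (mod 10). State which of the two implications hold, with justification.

(⟹) This fails: k = 2 gives 2 ≡ 2 (mod 15) but 2 ≡ 2 (mod 10), so the conjunction on the right does not hold.

(⟸) Conversely, if k ≡ 2 (mod 3) and k ≡ 7 (mod 10), then by the Chinese remainder theorem k ≡ 17 (mod 30). Since 17 ≡ 2 (mod 15) and 15 ∣ 30, we get k ≡ 2 (mod 15).

(⇒) fails; (⇐) holds.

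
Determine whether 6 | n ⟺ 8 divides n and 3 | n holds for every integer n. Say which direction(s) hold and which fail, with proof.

(⇒) fails; (⇐) holds.

[⇒] This fails: take n = 6. Certainly 6 ∣ 6, but 8 ∤ 6.

[⇐] Suppose 8 ∣ n and 3 ∣ n. Any common multiple of 8 and 3 is a multiple of their lcm; here gcd(8, 3) = 1, so lcm(8, 3) = 8·3 = 24, so 24 ∣ n. Since 6 ∣ 24, it follows that 6 ∣ n.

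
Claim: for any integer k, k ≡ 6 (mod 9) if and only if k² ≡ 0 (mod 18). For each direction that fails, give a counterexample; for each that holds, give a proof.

(⟹) This fails: take k = 15. Then 15 ≡ 6 (mod 9), but 15² = 225 ≡ 9 (mod 18), not 0.

(⟸) This fails: take k = 0. Then 0² = 0 ≡ 0 (mod 18), yet 0 ≡ 0 (mod 9), not 6.

Neither direction holds.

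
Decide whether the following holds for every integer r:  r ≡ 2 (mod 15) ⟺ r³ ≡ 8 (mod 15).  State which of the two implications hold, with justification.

Both implications hold.

(⇒) Suppose r ≡ 2 (mod 15). Write r = 15j + 2. Then (15j + 2)³ = 3375j³ + 1350j² + 180j + 8 = 15(225j³ + 90j² + 12j) + 8, so r³ ≡ 8 (mod 15).

(⇐) Conversely, suppose r³ ≡ 8 (mod 15). The only residue r in {0, …, 14} with r³ ≡ 8 (mod 15) is r = 2, so r ≡ 2 (mod 15).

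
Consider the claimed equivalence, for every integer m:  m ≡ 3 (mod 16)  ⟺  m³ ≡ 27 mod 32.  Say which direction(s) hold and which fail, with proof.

(⇒) fails; (⇐) holds.

(→) This fails: take m = 19. Then 19 ≡ 3 (mod 16), but 19³ = 6859 ≡ 11 (mod 32), not 27.

(←) Conversely, the residues r modulo 32 with r³ ≡ 27 (mod 32) are exactly {3}, and each is ≡ 3 (mod 16).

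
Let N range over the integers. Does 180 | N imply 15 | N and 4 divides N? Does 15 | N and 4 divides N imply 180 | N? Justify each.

(→) If 180 ∣ N, write N = 180q. Since 180 = 12·15, N = 15·(12q), so 15 ∣ N; and since 180 = 45·4, N = 4·(45q), so 4 ∣ N.

(←) This fails: take N = 60. Both 15 ∣ 60 and 4 ∣ 60, yet 60 is not a multiple of 180 (since 60 = 0·180 + 60), so 180 ∤ 60.

(⇒) holds; (⇐) fails.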